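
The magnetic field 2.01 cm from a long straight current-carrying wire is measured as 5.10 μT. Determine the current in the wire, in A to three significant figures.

I ≈ 0.513 A

For a long straight wire B = μ₀I/(2πd), so I = 2πdB/μ₀.
I = 2π × 0.0201 × 5.10×10⁻⁶ / (4π×10⁻⁷) = 0.513 A.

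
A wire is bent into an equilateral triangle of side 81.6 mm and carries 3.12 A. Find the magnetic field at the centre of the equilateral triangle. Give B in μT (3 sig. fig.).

B ≈ 68.8 μT

Each side is a finite straight segment at perpendicular distance d = a/(2 tan(π/3)) = 0.02356 m from the centre, with end-angles ±π/3.
One side contributes B₁ = (μ₀I/4πd)·2 sin(π/3) = 2.29×10⁻⁵ T.
All 3 sides add in the same direction: B = 3 × 2.29×10⁻⁵ = 6.88×10⁻⁵ T.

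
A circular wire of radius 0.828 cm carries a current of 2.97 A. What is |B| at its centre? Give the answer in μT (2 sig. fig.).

At the centre of a circular loop the Biot–Savart law gives B = μ₀I/(2R).
B = (4π×10⁻⁷ × 2.97) / (2 × 0.00828) = 2.25×10⁻⁴ T.

B ≈ 230 μT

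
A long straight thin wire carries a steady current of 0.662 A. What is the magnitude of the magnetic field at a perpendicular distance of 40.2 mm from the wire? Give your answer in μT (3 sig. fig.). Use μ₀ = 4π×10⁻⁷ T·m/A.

For an infinitely long straight wire, B = μ₀I/(2πd).
B = (4π×10⁻⁷ × 0.662) / (2π × 0.0402) = 3.29×10⁻⁶ T.

B ≈ 3.29 μT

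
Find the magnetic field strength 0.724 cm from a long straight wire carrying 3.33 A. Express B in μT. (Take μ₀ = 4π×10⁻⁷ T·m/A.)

For an infinitely long straight wire, B = μ₀I/(2πd).
B = (4π×10⁻⁷ × 3.33) / (2π × 0.00724) = 9.20×10⁻⁵ T.

B ≈ 92.0 μT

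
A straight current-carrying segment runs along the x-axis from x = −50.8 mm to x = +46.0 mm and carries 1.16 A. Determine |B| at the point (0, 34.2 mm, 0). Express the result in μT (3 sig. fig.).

B ≈ 5.54 μT

For a finite straight segment, B = (μ₀I/4πd)(sinθ₁ + sinθ₂), where θ₁, θ₂ are the angles from the perpendicular to each end.
The perpendicular distance is d = 0.0342 m; the end-offsets along the wire are a = 0.0508 m and b = 0.046 m.
sinθ₁ = 0.0508/√(0.0508²+0.0342²) = 0.8295; sinθ₂ = 0.046/√(0.046²+0.0342²) = 0.8025.
B = (4π×10⁻⁷ × 1.16) / (4π × 0.0342) × (0.8295 + 0.8025) = 5.54×10⁻⁶ T.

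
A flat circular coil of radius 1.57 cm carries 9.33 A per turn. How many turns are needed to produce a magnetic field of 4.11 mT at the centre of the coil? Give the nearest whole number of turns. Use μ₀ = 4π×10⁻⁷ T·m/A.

N = 11

For an N-turn coil, B = Nμ₀I/(2R). A single turn gives B₁ = 3.73×10⁻⁴ T with R = 0.0157 m.
N = B/B₁ = 4.11×10⁻³ / 3.73×10⁻⁴ = 11.01.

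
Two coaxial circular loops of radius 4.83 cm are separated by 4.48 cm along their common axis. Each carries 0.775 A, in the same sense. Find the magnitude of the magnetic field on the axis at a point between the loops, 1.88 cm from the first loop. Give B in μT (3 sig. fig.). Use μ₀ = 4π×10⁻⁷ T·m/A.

Each loop contributes B = μ₀IR²/[2(R²+z²)^(3/2)] on the axis, with z measured from that loop.
Loop 1 (z = 0.0188 m): B₁ = 8.16×10⁻⁶ T. Loop 2 (z = 0.026 m): B₂ = 6.88×10⁻⁶ T.
The fields add: B = B₁ + B₂ = 1.50×10⁻⁵ T.

B ≈ 15.0 μT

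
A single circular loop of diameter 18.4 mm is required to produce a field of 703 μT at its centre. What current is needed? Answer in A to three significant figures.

At the centre of a circular loop B = μ₀I/(2R), so I = 2RB/μ₀.
With R = 0.0092 m, I = 2 × 0.0092 × 7.03×10⁻⁴ / (4π×10⁻⁷) = 10.3 A.

I ≈ 10.3 A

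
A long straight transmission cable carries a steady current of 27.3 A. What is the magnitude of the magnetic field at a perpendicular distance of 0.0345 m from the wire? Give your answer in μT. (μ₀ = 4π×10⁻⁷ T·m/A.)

B ≈ 158 μT

For an infinitely long straight wire, B = μ₀I/(2πd).
B = (4π×10⁻⁷ × 27.3) / (2π × 0.0345) = 1.58×10⁻⁴ T.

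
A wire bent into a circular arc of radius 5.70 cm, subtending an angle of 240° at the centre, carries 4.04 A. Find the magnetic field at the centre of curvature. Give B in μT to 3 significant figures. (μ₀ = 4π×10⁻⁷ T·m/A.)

The Biot–Savart field of a circular arc at its centre is B = μ₀Iφ/(4πR), with φ = 4.189 rad.
B = (4π×10⁻⁷ × 4.04 × 4.189) / (4π × 0.057) = 2.97×10⁻⁵ T.

B ≈ 29.7 μT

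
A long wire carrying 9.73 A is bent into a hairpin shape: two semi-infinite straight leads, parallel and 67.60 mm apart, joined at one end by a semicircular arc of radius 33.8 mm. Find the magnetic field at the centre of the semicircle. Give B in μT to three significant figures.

The semicircular arc contributes B_arc = μ₀I·π/(4πR) = μ₀I/(4R) = 9.04×10⁻⁵ T.
Each semi-infinite lead is at perpendicular distance R = 0.0338 m from the centre, with the perpendicular foot at its near end, so it contributes μ₀I/(4πR); both point the same way, together 5.76×10⁻⁵ T.
Arc and leads all point the same direction: B = 9.04×10⁻⁵ + 5.76×10⁻⁵ = 1.48×10⁻⁴ T.

B ≈ 148 μT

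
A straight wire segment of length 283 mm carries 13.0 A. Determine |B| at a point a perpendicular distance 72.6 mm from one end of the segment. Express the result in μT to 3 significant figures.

For a finite straight segment, B = (μ₀I/4πd)(sinθ₁ + sinθ₂), where θ₁, θ₂ are the angles from the perpendicular to each end.
The perpendicular foot is at one end, so the two end-offsets along the wire are 0 and L = 0.283 m.
sinθ₁ = 0/√(0²+0.0726²) = 0.0000; sinθ₂ = 0.283/√(0.283²+0.0726²) = 0.9686.
B = (4π×10⁻⁷ × 13.0) / (4π × 0.0726) × (0.0000 + 0.9686) = 1.73×10⁻⁵ T.

B ≈ 17.3 μT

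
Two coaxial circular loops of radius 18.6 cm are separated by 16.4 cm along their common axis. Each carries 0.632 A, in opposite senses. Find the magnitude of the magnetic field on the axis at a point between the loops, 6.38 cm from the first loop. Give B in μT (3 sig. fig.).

Each loop contributes B = μ₀IR²/[2(R²+z²)^(3/2)] on the axis, with z measured from that loop.
Loop 1 (z = 0.0638 m): B₁ = 1.81×10⁻⁶ T. Loop 2 (z = 0.1002 m): B₂ = 1.46×10⁻⁶ T.
The fields oppose: B = |B₁ − B₂| = 3.50×10⁻⁷ T.

B ≈ 0.350 μT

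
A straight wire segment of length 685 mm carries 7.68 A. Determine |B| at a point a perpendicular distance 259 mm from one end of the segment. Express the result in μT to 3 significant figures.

B ≈ 2.77 μT

For a finite straight segment, B = (μ₀I/4πd)(sinθ₁ + sinθ₂), where θ₁, θ₂ are the angles from the perpendicular to each end.
The perpendicular foot is at one end, so the two end-offsets along the wire are 0 and L = 0.685 m.
sinθ₁ = 0/√(0²+0.259²) = 0.0000; sinθ₂ = 0.685/√(0.685²+0.259²) = 0.9354.
B = (4π×10⁻⁷ × 7.68) / (4π × 0.259) × (0.0000 + 0.9354) = 2.77×10⁻⁶ T.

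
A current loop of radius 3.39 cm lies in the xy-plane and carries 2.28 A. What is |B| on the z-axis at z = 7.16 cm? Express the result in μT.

On the axis of a circular loop, B = μ₀IR² / [2(R²+z²)^(3/2)].
R² + z² = (0.0339)² + (0.0716)² = 0.006276 m², and (R²+z²)^(3/2) = 4.97×10⁻⁴ m³.
B = (4π×10⁻⁷ × 2.28 × 0.001149) / (2 × 4.97×10⁻⁴) = 3.31×10⁻⁶ T.

B ≈ 3.31 μT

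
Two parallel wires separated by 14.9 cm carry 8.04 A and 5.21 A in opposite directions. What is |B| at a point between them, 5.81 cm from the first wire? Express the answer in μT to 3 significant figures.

Each long wire gives B = μ₀I/(2πd). Distances are d₁ = 0.0581 m and d₂ = 0.0909 m.
B₁ = 2.77×10⁻⁵ T, B₂ = 1.15×10⁻⁵ T.
Between antiparallel currents both contributions point the same way, so they add. B = B₁ + B₂ = 2.77×10⁻⁵ + 1.15×10⁻⁵ = 3.91×10⁻⁵ T.

B ≈ 39.1 μT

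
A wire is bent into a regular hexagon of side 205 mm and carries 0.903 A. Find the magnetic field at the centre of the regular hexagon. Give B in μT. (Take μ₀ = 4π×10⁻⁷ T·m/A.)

Each side is a finite straight segment at perpendicular distance d = a/(2 tan(π/6)) = 0.1775 m from the centre, with end-angles ±π/6.
One side contributes B₁ = (μ₀I/4πd)·2 sin(π/6) = 5.09×10⁻⁷ T.
All 6 sides add in the same direction: B = 6 × 5.09×10⁻⁷ = 3.05×10⁻⁶ T.

B ≈ 3.05 μT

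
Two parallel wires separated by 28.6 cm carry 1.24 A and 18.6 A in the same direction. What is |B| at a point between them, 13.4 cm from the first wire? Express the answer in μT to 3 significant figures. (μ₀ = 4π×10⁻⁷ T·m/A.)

Each long wire gives B = μ₀I/(2πd). Distances are d₁ = 0.134 m and d₂ = 0.152 m.
B₁ = 1.85×10⁻⁶ T, B₂ = 2.45×10⁻⁵ T.
Between parallel currents the two contributions point in opposite directions, so they subtract. B = |B₁ − B₂| = |1.85×10⁻⁶ − 2.45×10⁻⁵| = 2.26×10⁻⁵ T.

B ≈ 22.6 μT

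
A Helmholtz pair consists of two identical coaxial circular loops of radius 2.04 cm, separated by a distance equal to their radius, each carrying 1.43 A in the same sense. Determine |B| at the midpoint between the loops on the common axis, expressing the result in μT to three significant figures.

Each loop contributes B = μ₀IR²/[2(R²+z²)^(3/2)] on the axis, with z measured from that loop.
Loop 1 (z = 0.0102 m): B₁ = 3.15×10⁻⁵ T. Loop 2 (z = 0.0102 m): B₂ = 3.15×10⁻⁵ T.
The fields add: B = B₁ + B₂ = 6.30×10⁻⁵ T.

B ≈ 63.0 μT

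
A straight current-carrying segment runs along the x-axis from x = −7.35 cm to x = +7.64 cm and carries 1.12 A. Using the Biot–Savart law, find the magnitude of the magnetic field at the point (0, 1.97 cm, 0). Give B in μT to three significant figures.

B ≈ 11.0 μT

For a finite straight segment, B = (μ₀I/4πd)(sinθ₁ + sinθ₂), where θ₁, θ₂ are the angles from the perpendicular to each end.
The perpendicular distance is d = 0.0197 m; the end-offsets along the wire are a = 0.0735 m and b = 0.0764 m.
sinθ₁ = 0.0735/√(0.0735²+0.0197²) = 0.9659; sinθ₂ = 0.0764/√(0.0764²+0.0197²) = 0.9683.
B = (4π×10⁻⁷ × 1.12) / (4π × 0.0197) × (0.9659 + 0.9683) = 1.10×10⁻⁵ T.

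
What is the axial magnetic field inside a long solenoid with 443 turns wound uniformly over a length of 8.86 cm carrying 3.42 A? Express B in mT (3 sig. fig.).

Inside a long solenoid, B = μ₀nI with n = 5000 turns/m.
B = 4π×10⁻⁷ × 5000 × 3.42 = 2.15×10⁻² T.

B ≈ 21.5 mT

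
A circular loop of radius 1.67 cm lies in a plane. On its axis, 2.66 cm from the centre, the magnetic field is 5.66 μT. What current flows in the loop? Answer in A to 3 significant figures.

I ≈ 1.00 A

On the axis of a loop, B = μ₀IR²/[2(R²+z²)^(3/2)], so I = 2B(R²+z²)^(3/2)/(μ₀R²).
R² + z² = 0.0002789 + 0.0007076 = 0.0009865 m²; raised to 3/2 gives 3.10×10⁻⁵ m³.
I = 2 × 5.66×10⁻⁶ × 3.10×10⁻⁵ / (1.26×10⁻⁶ × 0.0002789) = 1.00 A.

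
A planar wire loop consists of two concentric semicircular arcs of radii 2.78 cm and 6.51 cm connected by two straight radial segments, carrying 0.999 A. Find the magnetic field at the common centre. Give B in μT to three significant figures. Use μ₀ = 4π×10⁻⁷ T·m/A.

The radial connectors point toward the centre, so dl × r̂ = 0 and they contribute nothing.
Each semicircle gives μ₀I/(4R): inner arc 1.13×10⁻⁵ T, outer arc 4.82×10⁻⁶ T.
The two arcs carry current in opposite angular senses, so their fields oppose: B = |1.13×10⁻⁵ − 4.82×10⁻⁶| = 6.47×10⁻⁶ T.

B ≈ 6.47 μT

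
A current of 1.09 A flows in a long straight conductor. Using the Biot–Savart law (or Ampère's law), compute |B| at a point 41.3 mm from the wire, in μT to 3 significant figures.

B ≈ 5.28 μT

For an infinitely long straight wire, B = μ₀I/(2πd).
B = (4π×10⁻⁷ × 1.09) / (2π × 0.0413) = 5.28×10⁻⁶ T.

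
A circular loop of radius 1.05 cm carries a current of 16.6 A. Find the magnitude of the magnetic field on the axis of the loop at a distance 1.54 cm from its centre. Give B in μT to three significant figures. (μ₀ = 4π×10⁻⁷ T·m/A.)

B ≈ 178 μT

On the axis of a circular loop, B = μ₀IR² / [2(R²+z²)^(3/2)].
R² + z² = (0.0105)² + (0.0154)² = 0.0003474 m², and (R²+z²)^(3/2) = 6.48×10⁻⁶ m³.
B = (4π×10⁻⁷ × 16.6 × 0.0001103) / (2 × 6.48×10⁻⁶) = 1.78×10⁻⁴ T.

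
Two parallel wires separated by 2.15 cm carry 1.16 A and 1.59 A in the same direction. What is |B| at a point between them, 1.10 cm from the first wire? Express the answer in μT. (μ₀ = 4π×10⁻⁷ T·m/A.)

B ≈ 9.19 μT

Each long wire gives B = μ₀I/(2πd). Distances are d₁ = 0.011 m and d₂ = 0.0105 m.
B₁ = 2.11×10⁻⁵ T, B₂ = 3.03×10⁻⁵ T.
Between parallel currents the two contributions point in opposite directions, so they subtract. B = |B₁ − B₂| = |2.11×10⁻⁵ − 3.03×10⁻⁵| = 9.19×10⁻⁶ T.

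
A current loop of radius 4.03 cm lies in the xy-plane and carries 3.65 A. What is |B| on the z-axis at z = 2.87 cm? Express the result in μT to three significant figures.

On the axis of a circular loop, B = μ₀IR² / [2(R²+z²)^(3/2)].
R² + z² = (0.0403)² + (0.0287)² = 0.002448 m², and (R²+z²)^(3/2) = 1.21×10⁻⁴ m³.
B = (4π×10⁻⁷ × 3.65 × 0.001624) / (2 × 1.21×10⁻⁴) = 3.08×10⁻⁵ T.

B ≈ 30.8 μT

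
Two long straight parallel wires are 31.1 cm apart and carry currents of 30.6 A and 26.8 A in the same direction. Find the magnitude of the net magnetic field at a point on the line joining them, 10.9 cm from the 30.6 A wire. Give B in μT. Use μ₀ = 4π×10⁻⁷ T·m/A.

Each long wire gives B = μ₀I/(2πd). Distances are d₁ = 0.109 m and d₂ = 0.202 m.
B₁ = 5.61×10⁻⁵ T, B₂ = 2.65×10⁻⁵ T.
Between parallel currents the two contributions point in opposite directions, so they subtract. B = |B₁ − B₂| = |5.61×10⁻⁵ − 2.65×10⁻⁵| = 2.96×10⁻⁵ T.

B ≈ 29.6 μT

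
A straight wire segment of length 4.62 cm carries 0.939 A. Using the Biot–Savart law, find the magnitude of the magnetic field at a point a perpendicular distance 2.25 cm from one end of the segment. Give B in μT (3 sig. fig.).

B ≈ 3.75 μT

For a finite straight segment, B = (μ₀I/4πd)(sinθ₁ + sinθ₂), where θ₁, θ₂ are the angles from the perpendicular to each end.
The perpendicular foot is at one end, so the two end-offsets along the wire are 0 and L = 0.0462 m.
sinθ₁ = 0/√(0²+0.0225²) = 0.0000; sinθ₂ = 0.0462/√(0.0462²+0.0225²) = 0.8990.
B = (4π×10⁻⁷ × 0.939) / (4π × 0.0225) × (0.0000 + 0.8990) = 3.75×10⁻⁶ T.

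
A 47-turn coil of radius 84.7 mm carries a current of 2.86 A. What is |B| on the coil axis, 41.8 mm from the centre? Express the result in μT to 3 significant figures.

For an N-turn flat coil, B = Nμ₀IR²/[2(R²+z²)^(3/2)] with R = 0.0847 m, z = 0.0418 m.
B = 47 × 1.53×10⁻⁵ T = 7.19×10⁻⁴ T.

B ≈ 719 μT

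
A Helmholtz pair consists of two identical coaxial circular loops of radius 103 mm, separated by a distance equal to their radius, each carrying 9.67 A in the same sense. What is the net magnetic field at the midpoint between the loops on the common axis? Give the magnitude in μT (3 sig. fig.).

Each loop contributes B = μ₀IR²/[2(R²+z²)^(3/2)] on the axis, with z measured from that loop.
Loop 1 (z = 0.0515 m): B₁ = 4.22×10⁻⁵ T. Loop 2 (z = 0.0515 m): B₂ = 4.22×10⁻⁵ T.
The fields add: B = B₁ + B₂ = 8.44×10⁻⁵ T.

B ≈ 84.4 μT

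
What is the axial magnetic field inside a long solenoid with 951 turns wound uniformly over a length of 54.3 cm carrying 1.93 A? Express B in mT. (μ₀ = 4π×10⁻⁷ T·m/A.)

B ≈ 4.25 mT

Inside a long solenoid, B = μ₀nI with n = 1751 turns/m.
B = 4π×10⁻⁷ × 1751 × 1.93 = 4.25×10⁻³ T.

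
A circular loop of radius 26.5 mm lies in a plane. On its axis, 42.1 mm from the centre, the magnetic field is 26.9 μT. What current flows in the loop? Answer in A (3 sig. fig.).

On the axis of a loop, B = μ₀IR²/[2(R²+z²)^(3/2)], so I = 2B(R²+z²)^(3/2)/(μ₀R²).
R² + z² = 0.0007022 + 0.001772 = 0.002475 m²; raised to 3/2 gives 1.23×10⁻⁴ m³.
I = 2 × 2.69×10⁻⁵ × 1.23×10⁻⁴ / (1.26×10⁻⁶ × 0.0007022) = 7.51 A.

I ≈ 7.51 A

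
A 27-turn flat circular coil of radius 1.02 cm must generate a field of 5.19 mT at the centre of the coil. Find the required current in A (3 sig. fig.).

For an N-turn coil, B = Nμ₀I/(2R) with R = 0.0102 m, so I = 2RB/(Nμ₀) = 2 × 0.0102 × 5.19×10⁻³ / (27 × 4π×10⁻⁷) = 3.12 A.

I ≈ 3.12 A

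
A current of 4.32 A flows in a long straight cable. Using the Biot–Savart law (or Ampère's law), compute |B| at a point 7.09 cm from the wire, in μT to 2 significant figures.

B ≈ 12 μT

For an infinitely long straight wire, B = μ₀I/(2πd).
B = (4π×10⁻⁷ × 4.32) / (2π × 0.0709) = 1.22×10⁻⁵ T.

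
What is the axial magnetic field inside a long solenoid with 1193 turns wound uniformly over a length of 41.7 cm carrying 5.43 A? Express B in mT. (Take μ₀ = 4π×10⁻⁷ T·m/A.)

B ≈ 19.5 mT

Inside a long solenoid, B = μ₀nI with n = 2861 turns/m.
B = 4π×10⁻⁷ × 2861 × 5.43 = 1.95×10⁻² T.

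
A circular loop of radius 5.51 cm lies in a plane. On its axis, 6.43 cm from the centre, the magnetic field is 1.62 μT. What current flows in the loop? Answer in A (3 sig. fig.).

I ≈ 0.516 A

On the axis of a loop, B = μ₀IR²/[2(R²+z²)^(3/2)], so I = 2B(R²+z²)^(3/2)/(μ₀R²).
R² + z² = 0.003036 + 0.004134 = 0.00717 m²; raised to 3/2 gives 6.07×10⁻⁴ m³.
I = 2 × 1.62×10⁻⁶ × 6.07×10⁻⁴ / (1.26×10⁻⁶ × 0.003036) = 0.516 A.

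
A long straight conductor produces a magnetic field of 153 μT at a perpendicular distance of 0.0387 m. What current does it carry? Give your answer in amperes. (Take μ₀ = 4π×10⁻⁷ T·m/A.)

For a long straight wire B = μ₀I/(2πd), so I = 2πdB/μ₀.
I = 2π × 0.0387 × 1.53×10⁻⁴ / (4π×10⁻⁷) = 29.6 A.

I ≈ 29.6 A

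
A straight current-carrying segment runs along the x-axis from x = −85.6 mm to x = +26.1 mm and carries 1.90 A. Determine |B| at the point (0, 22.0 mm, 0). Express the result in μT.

For a finite straight segment, B = (μ₀I/4πd)(sinθ₁ + sinθ₂), where θ₁, θ₂ are the angles from the perpendicular to each end.
The perpendicular distance is d = 0.022 m; the end-offsets along the wire are a = 0.0856 m and b = 0.0261 m.
sinθ₁ = 0.0856/√(0.0856²+0.022²) = 0.9685; sinθ₂ = 0.0261/√(0.0261²+0.022²) = 0.7646.
B = (4π×10⁻⁷ × 1.90) / (4π × 0.022) × (0.9685 + 0.7646) = 1.50×10⁻⁵ T.

B ≈ 15.0 μT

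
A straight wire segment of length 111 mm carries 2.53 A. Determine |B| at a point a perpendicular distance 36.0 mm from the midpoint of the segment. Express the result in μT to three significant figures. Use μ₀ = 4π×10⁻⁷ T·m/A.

For a finite straight segment, B = (μ₀I/4πd)(sinθ₁ + sinθ₂), where θ₁, θ₂ are the angles from the perpendicular to each end.
The perpendicular from the point meets the wire at its midpoint, so each end is L/2 = 0.0555 m away along the wire.
sinθ₁ = 0.0555/√(0.0555²+0.036²) = 0.8390; sinθ₂ = 0.0555/√(0.0555²+0.036²) = 0.8390.
B = (4π×10⁻⁷ × 2.53) / (4π × 0.036) × (0.8390 + 0.8390) = 1.18×10⁻⁵ T.

B ≈ 11.8 μT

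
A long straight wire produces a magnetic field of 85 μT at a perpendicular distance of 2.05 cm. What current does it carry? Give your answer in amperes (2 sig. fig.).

I ≈ 8.7 A

For a long straight wire B = μ₀I/(2πd), so I = 2πdB/μ₀.
I = 2π × 0.0205 × 8.50×10⁻⁵ / (4π×10⁻⁷) = 8.71 A.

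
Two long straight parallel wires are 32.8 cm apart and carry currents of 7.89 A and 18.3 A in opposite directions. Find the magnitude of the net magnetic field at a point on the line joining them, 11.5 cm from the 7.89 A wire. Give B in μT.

B ≈ 30.9 μT

Each long wire gives B = μ₀I/(2πd). Distances are d₁ = 0.115 m and d₂ = 0.213 m.
B₁ = 1.37×10⁻⁵ T, B₂ = 1.72×10⁻⁵ T.
Between antiparallel currents both contributions point the same way, so they add. B = B₁ + B₂ = 1.37×10⁻⁵ + 1.72×10⁻⁵ = 3.09×10⁻⁵ T.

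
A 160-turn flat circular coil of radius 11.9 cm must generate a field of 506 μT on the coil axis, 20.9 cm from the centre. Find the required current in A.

For an N-turn coil, B = Nμ₀IR²/[2(R²+z²)^(3/2)] with R = 0.119 m, z = 0.209 m, so I = 2B(R²+z²)^(3/2)/(Nμ₀R²) = 2 × 5.06×10⁻⁴ × 1.39×10⁻² / (160 × 4π×10⁻⁷ × 0.01416) = 4.94 A.

I ≈ 4.94 A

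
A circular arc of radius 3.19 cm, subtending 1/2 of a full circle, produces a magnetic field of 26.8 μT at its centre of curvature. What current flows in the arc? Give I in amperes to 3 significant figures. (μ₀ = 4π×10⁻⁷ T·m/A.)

I ≈ 2.72 A

For a circular arc, B = μ₀Iφ/(4πR) with φ in radians; here φ = 3.142 rad.
So I = 4πRB/(μ₀φ) = 4π × 0.0319 × 2.68×10⁻⁵ / (4π×10⁻⁷ × 3.142) = 2.72 A.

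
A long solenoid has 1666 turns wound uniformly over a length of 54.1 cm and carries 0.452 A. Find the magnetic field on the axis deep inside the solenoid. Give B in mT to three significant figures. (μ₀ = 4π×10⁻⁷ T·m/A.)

B ≈ 1.75 mT

Inside a long solenoid, B = μ₀nI with n = 3079 turns/m.
B = 4π×10⁻⁷ × 3079 × 0.452 = 1.75×10⁻³ T.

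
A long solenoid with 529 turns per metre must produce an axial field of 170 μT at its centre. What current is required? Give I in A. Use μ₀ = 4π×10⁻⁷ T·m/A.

I ≈ 0.256 A

Inside a long solenoid B = μ₀nI with n = 529 m⁻¹, so I = B/(μ₀n).
I = 1.70×10⁻⁴ / (4π×10⁻⁷ × 529) = 0.256 A.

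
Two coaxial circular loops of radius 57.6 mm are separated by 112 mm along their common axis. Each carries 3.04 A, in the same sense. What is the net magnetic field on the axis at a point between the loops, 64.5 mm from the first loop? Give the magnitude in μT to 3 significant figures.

Each loop contributes B = μ₀IR²/[2(R²+z²)^(3/2)] on the axis, with z measured from that loop.
Loop 1 (z = 0.0645 m): B₁ = 9.80×10⁻⁶ T. Loop 2 (z = 0.0475 m): B₂ = 1.52×10⁻⁵ T.
The fields add: B = B₁ + B₂ = 2.50×10⁻⁵ T.

B ≈ 25.0 μT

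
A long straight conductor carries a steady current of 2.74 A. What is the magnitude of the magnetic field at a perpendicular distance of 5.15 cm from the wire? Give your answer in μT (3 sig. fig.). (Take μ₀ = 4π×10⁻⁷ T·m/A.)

B ≈ 10.6 μT

For an infinitely long straight wire, B = μ₀I/(2πd).
B = (4π×10⁻⁷ × 2.74) / (2π × 0.0515) = 1.06×10⁻⁵ T.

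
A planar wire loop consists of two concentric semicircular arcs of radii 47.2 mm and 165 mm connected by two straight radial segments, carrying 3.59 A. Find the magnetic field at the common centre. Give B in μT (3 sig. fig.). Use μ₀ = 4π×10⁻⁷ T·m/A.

B ≈ 17.1 μT

The radial connectors point toward the centre, so dl × r̂ = 0 and they contribute nothing.
Each semicircle gives μ₀I/(4R): inner arc 2.39×10⁻⁵ T, outer arc 6.84×10⁻⁶ T.
The two arcs carry current in opposite angular senses, so their fields oppose: B = |2.39×10⁻⁵ − 6.84×10⁻⁶| = 1.71×10⁻⁵ T.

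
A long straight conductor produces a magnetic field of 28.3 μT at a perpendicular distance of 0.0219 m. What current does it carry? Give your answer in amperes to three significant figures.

For a long straight wire B = μ₀I/(2πd), so I = 2πdB/μ₀.
I = 2π × 0.0219 × 2.83×10⁻⁵ / (4π×10⁻⁷) = 3.10 A.

I ≈ 3.10 A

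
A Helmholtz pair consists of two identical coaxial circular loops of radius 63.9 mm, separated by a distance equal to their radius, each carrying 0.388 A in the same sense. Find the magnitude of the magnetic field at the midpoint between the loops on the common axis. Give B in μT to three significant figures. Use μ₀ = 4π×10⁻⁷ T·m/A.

Each loop contributes B = μ₀IR²/[2(R²+z²)^(3/2)] on the axis, with z measured from that loop.
Loop 1 (z = 0.03195 m): B₁ = 2.73×10⁻⁶ T. Loop 2 (z = 0.03195 m): B₂ = 2.73×10⁻⁶ T.
The fields add: B = B₁ + B₂ = 5.46×10⁻⁶ T.

B ≈ 5.46 μT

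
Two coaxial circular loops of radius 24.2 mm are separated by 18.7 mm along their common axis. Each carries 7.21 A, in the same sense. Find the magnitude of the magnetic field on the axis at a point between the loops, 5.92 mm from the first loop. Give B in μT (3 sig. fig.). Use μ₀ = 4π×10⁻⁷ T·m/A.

Each loop contributes B = μ₀IR²/[2(R²+z²)^(3/2)] on the axis, with z measured from that loop.
Loop 1 (z = 0.00592 m): B₁ = 1.72×10⁻⁴ T. Loop 2 (z = 0.01278 m): B₂ = 1.29×10⁻⁴ T.
The fields add: B = B₁ + B₂ = 3.01×10⁻⁴ T.

B ≈ 301 μT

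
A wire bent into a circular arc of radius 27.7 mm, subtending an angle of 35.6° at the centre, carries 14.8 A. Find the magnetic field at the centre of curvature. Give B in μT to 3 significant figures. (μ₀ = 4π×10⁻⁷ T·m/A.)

The Biot–Savart field of a circular arc at its centre is B = μ₀Iφ/(4πR), with φ = 0.6213 rad.
B = (4π×10⁻⁷ × 14.8 × 0.6213) / (4π × 0.0277) = 3.32×10⁻⁵ T.

B ≈ 33.2 μT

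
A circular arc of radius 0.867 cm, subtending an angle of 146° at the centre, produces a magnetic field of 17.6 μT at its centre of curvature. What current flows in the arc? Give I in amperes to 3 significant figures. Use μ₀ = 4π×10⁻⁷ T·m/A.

I ≈ 0.599 A

For a circular arc, B = μ₀Iφ/(4πR) with φ in radians; here φ = 2.548 rad.
So I = 4πRB/(μ₀φ) = 4π × 0.00867 × 1.76×10⁻⁵ / (4π×10⁻⁷ × 2.548) = 0.599 A.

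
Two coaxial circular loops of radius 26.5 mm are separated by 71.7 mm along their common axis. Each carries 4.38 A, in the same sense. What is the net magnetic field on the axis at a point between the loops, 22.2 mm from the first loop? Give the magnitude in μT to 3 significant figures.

B ≈ 57.7 μT

Each loop contributes B = μ₀IR²/[2(R²+z²)^(3/2)] on the axis, with z measured from that loop.
Loop 1 (z = 0.0222 m): B₁ = 4.68×10⁻⁵ T. Loop 2 (z = 0.0495 m): B₂ = 1.09×10⁻⁵ T.
The fields add: B = B₁ + B₂ = 5.77×10⁻⁵ T.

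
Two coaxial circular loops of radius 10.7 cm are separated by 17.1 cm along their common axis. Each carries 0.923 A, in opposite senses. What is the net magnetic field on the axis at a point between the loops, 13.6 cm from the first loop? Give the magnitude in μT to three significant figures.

B ≈ 3.37 μT

Each loop contributes B = μ₀IR²/[2(R²+z²)^(3/2)] on the axis, with z measured from that loop.
Loop 1 (z = 0.136 m): B₁ = 1.28×10⁻⁶ T. Loop 2 (z = 0.035 m): B₂ = 4.65×10⁻⁶ T.
The fields oppose: B = |B₁ − B₂| = 3.37×10⁻⁶ T.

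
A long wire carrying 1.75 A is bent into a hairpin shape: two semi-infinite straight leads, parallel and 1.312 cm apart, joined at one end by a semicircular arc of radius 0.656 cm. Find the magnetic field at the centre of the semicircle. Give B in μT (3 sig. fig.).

B ≈ 137 μT

The semicircular arc contributes B_arc = μ₀I·π/(4πR) = μ₀I/(4R) = 8.38×10⁻⁵ T.
Each semi-infinite lead is at perpendicular distance R = 0.00656 m from the centre, with the perpendicular foot at its near end, so it contributes μ₀I/(4πR); both point the same way, together 5.34×10⁻⁵ T.
Arc and leads all point the same direction: B = 8.38×10⁻⁵ + 5.34×10⁻⁵ = 1.37×10⁻⁴ T.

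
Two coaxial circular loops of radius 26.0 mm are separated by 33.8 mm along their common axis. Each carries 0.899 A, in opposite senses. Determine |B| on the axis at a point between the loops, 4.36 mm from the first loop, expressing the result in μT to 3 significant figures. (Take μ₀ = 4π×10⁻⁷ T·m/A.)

Each loop contributes B = μ₀IR²/[2(R²+z²)^(3/2)] on the axis, with z measured from that loop.
Loop 1 (z = 0.00436 m): B₁ = 2.08×10⁻⁵ T. Loop 2 (z = 0.02944 m): B₂ = 6.30×10⁻⁶ T.
The fields oppose: B = |B₁ − B₂| = 1.45×10⁻⁵ T.

B ≈ 14.5 μT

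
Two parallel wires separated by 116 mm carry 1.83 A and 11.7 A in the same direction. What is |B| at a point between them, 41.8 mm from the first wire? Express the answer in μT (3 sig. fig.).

B ≈ 22.8 μT

Each long wire gives B = μ₀I/(2πd). Distances are d₁ = 0.0418 m and d₂ = 0.0742 m.
B₁ = 8.76×10⁻⁶ T, B₂ = 3.15×10⁻⁵ T.
Between parallel currents the two contributions point in opposite directions, so they subtract. B = |B₁ − B₂| = |8.76×10⁻⁶ − 3.15×10⁻⁵| = 2.28×10⁻⁵ T.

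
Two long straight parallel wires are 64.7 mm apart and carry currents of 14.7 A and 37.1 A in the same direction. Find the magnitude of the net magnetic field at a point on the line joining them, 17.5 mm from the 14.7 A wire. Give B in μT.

B ≈ 10.8 μT

Each long wire gives B = μ₀I/(2πd). Distances are d₁ = 0.0175 m and d₂ = 0.0472 m.
B₁ = 1.68×10⁻⁴ T, B₂ = 1.57×10⁻⁴ T.
Between parallel currents the two contributions point in opposite directions, so they subtract. B = |B₁ − B₂| = |1.68×10⁻⁴ − 1.57×10⁻⁴| = 1.08×10⁻⁵ T.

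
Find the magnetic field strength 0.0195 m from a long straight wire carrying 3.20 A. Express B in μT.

B ≈ 32.8 μT

For an infinitely long straight wire, B = μ₀I/(2πd).
B = (4π×10⁻⁷ × 3.20) / (2π × 0.0195) = 3.28×10⁻⁵ T.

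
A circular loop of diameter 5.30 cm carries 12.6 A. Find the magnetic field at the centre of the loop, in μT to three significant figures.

At the centre of a circular loop the Biot–Savart law gives B = μ₀I/(2R) (so R = 0.0265 m).
B = (4π×10⁻⁷ × 12.6) / (2 × 0.0265) = 2.99×10⁻⁴ T.

B ≈ 299 μT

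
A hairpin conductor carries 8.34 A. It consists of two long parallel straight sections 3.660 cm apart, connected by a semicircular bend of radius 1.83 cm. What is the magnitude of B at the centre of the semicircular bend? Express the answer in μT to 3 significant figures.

B ≈ 234 μT

The semicircular arc contributes B_arc = μ₀I·π/(4πR) = μ₀I/(4R) = 1.43×10⁻⁴ T.
Each semi-infinite lead is at perpendicular distance R = 0.0183 m from the centre, with the perpendicular foot at its near end, so it contributes μ₀I/(4πR); both point the same way, together 9.11×10⁻⁵ T.
Arc and leads all point the same direction: B = 1.43×10⁻⁴ + 9.11×10⁻⁵ = 2.34×10⁻⁴ T.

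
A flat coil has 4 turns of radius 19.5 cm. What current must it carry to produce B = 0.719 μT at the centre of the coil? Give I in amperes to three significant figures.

For an N-turn coil, B = Nμ₀I/(2R) with R = 0.195 m, so I = 2RB/(Nμ₀) = 2 × 0.195 × 7.19×10⁻⁷ / (4 × 4π×10⁻⁷) = 5.58×10⁻² A.

I ≈ 0.0558 A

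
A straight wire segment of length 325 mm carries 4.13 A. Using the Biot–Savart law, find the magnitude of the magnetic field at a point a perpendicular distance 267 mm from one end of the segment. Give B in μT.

For a finite straight segment, B = (μ₀I/4πd)(sinθ₁ + sinθ₂), where θ₁, θ₂ are the angles from the perpendicular to each end.
The perpendicular foot is at one end, so the two end-offsets along the wire are 0 and L = 0.325 m.
sinθ₁ = 0/√(0²+0.267²) = 0.0000; sinθ₂ = 0.325/√(0.325²+0.267²) = 0.7727.
B = (4π×10⁻⁷ × 4.13) / (4π × 0.267) × (0.0000 + 0.7727) = 1.20×10⁻⁶ T.

B ≈ 1.20 μT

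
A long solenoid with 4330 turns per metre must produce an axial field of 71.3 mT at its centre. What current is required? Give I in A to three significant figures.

I ≈ 13.1 A

Inside a long solenoid B = μ₀nI with n = 4330 m⁻¹, so I = B/(μ₀n).
I = 7.13×10⁻² / (4π×10⁻⁷ × 4330) = 13.1 A.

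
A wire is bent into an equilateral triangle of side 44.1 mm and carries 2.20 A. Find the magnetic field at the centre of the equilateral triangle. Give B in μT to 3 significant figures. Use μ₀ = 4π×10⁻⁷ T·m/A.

B ≈ 89.8 μT

Each side is a finite straight segment at perpendicular distance d = a/(2 tan(π/3)) = 0.01273 m from the centre, with end-angles ±π/3.
One side contributes B₁ = (μ₀I/4πd)·2 sin(π/3) = 2.99×10⁻⁵ T.
All 3 sides add in the same direction: B = 3 × 2.99×10⁻⁵ = 8.98×10⁻⁵ T.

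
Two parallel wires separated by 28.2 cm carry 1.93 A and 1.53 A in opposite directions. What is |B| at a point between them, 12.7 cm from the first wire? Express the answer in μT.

B ≈ 5.01 μT

Each long wire gives B = μ₀I/(2πd). Distances are d₁ = 0.127 m and d₂ = 0.155 m.
B₁ = 3.04×10⁻⁶ T, B₂ = 1.97×10⁻⁶ T.
Between antiparallel currents both contributions point the same way, so they add. B = B₁ + B₂ = 3.04×10⁻⁶ + 1.97×10⁻⁶ = 5.01×10⁻⁶ T.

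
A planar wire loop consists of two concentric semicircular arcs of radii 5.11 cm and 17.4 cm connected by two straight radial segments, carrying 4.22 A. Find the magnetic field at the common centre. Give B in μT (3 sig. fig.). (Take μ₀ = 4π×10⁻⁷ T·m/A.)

The radial connectors point toward the centre, so dl × r̂ = 0 and they contribute nothing.
Each semicircle gives μ₀I/(4R): inner arc 2.59×10⁻⁵ T, outer arc 7.62×10⁻⁶ T.
The two arcs carry current in opposite angular senses, so their fields oppose: B = |2.59×10⁻⁵ − 7.62×10⁻⁶| = 1.83×10⁻⁵ T.

B ≈ 18.3 μT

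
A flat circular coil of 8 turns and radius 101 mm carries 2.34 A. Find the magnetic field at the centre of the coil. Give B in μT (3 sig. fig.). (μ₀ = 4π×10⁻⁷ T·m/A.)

B ≈ 116 μT

For an N-turn flat coil, B = Nμ₀I/(2R) with R = 0.101 m.
B = 8 × 1.46×10⁻⁵ T = 1.16×10⁻⁴ T.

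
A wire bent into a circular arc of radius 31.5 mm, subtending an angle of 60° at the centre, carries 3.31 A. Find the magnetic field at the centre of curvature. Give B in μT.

The Biot–Savart field of a circular arc at its centre is B = μ₀Iφ/(4πR), with φ = 1.047 rad.
B = (4π×10⁻⁷ × 3.31 × 1.047) / (4π × 0.0315) = 1.10×10⁻⁵ T.

B ≈ 11.0 μT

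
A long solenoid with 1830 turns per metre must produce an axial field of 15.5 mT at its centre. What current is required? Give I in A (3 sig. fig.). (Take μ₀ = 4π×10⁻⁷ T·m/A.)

I ≈ 6.74 A

Inside a long solenoid B = μ₀nI with n = 1830 m⁻¹, so I = B/(μ₀n).
I = 1.55×10⁻² / (4π×10⁻⁷ × 1830) = 6.74 A.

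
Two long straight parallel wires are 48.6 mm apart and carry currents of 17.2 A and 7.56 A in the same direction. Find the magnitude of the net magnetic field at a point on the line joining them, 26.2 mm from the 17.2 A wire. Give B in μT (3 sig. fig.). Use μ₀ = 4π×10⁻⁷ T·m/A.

B ≈ 63.8 μT

Each long wire gives B = μ₀I/(2πd). Distances are d₁ = 0.0262 m and d₂ = 0.0224 m.
B₁ = 1.31×10⁻⁴ T, B₂ = 6.75×10⁻⁵ T.
Between parallel currents the two contributions point in opposite directions, so they subtract. B = |B₁ − B₂| = |1.31×10⁻⁴ − 6.75×10⁻⁵| = 6.38×10⁻⁵ T.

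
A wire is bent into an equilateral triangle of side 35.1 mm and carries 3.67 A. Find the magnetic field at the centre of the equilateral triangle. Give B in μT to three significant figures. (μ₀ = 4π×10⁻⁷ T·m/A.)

Each side is a finite straight segment at perpendicular distance d = a/(2 tan(π/3)) = 0.01013 m from the centre, with end-angles ±π/3.
One side contributes B₁ = (μ₀I/4πd)·2 sin(π/3) = 6.27×10⁻⁵ T.
All 3 sides add in the same direction: B = 3 × 6.27×10⁻⁵ = 1.88×10⁻⁴ T.

B ≈ 188 μT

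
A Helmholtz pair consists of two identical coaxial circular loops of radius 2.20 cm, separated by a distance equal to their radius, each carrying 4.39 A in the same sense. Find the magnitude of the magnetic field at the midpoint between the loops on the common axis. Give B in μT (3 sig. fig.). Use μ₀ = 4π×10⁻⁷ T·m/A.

Each loop contributes B = μ₀IR²/[2(R²+z²)^(3/2)] on the axis, with z measured from that loop.
Loop 1 (z = 0.011 m): B₁ = 8.97×10⁻⁵ T. Loop 2 (z = 0.011 m): B₂ = 8.97×10⁻⁵ T.
The fields add: B = B₁ + B₂ = 1.79×10⁻⁴ T.

B ≈ 179 μT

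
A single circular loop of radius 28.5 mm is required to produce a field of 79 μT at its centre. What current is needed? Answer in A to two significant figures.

At the centre of a circular loop B = μ₀I/(2R), so I = 2RB/μ₀.
With R = 0.0285 m, I = 2 × 0.0285 × 7.90×10⁻⁵ / (4π×10⁻⁷) = 3.58 A.

I ≈ 3.6 A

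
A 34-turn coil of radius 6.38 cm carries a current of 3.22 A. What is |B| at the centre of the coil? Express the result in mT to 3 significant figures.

For an N-turn flat coil, B = Nμ₀I/(2R) with R = 0.0638 m.
B = 34 × 3.17×10⁻⁵ T = 1.08×10⁻³ T.

B ≈ 1.08 mT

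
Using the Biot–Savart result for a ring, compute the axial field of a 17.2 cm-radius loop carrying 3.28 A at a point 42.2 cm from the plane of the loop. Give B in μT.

B ≈ 0.644 μT

On the axis of a circular loop, B = μ₀IR² / [2(R²+z²)^(3/2)].
R² + z² = (0.172)² + (0.422)² = 0.2077 m², and (R²+z²)^(3/2) = 9.46×10⁻² m³.
B = (4π×10⁻⁷ × 3.28 × 0.02958) / (2 × 9.46×10⁻²) = 6.44×10⁻⁷ T.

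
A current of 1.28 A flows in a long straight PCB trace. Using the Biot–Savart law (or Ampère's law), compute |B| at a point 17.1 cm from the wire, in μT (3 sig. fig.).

B ≈ 1.50 μT

For an infinitely long straight wire, B = μ₀I/(2πd).
B = (4π×10⁻⁷ × 1.28) / (2π × 0.171) = 1.50×10⁻⁶ T.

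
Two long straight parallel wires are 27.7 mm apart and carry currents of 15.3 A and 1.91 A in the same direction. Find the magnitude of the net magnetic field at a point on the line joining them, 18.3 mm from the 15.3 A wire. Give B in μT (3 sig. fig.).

B ≈ 127 μT

Each long wire gives B = μ₀I/(2πd). Distances are d₁ = 0.0183 m and d₂ = 0.0094 m.
B₁ = 1.67×10⁻⁴ T, B₂ = 4.06×10⁻⁵ T.
Between parallel currents the two contributions point in opposite directions, so they subtract. B = |B₁ − B₂| = |1.67×10⁻⁴ − 4.06×10⁻⁵| = 1.27×10⁻⁴ T.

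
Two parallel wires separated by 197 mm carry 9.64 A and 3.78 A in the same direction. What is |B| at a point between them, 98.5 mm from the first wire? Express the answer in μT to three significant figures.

B ≈ 11.9 μT

Each long wire gives B = μ₀I/(2πd). Distances are d₁ = 0.0985 m and d₂ = 0.0985 m.
B₁ = 1.96×10⁻⁵ T, B₂ = 7.68×10⁻⁶ T.
Between parallel currents the two contributions point in opposite directions, so they subtract. B = |B₁ − B₂| = |1.96×10⁻⁵ − 7.68×10⁻⁶| = 1.19×10⁻⁵ T.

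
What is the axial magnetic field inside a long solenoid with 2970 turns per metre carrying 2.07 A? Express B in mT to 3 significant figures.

Inside a long solenoid, B = μ₀nI with n = 2970 turns/m.
B = 4π×10⁻⁷ × 2970 × 2.07 = 7.73×10⁻³ T.

B ≈ 7.73 mT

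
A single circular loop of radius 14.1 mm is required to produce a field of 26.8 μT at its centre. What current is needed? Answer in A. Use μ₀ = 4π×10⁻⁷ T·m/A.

At the centre of a circular loop B = μ₀I/(2R), so I = 2RB/μ₀.
With R = 0.0141 m, I = 2 × 0.0141 × 2.68×10⁻⁵ / (4π×10⁻⁷) = 0.601 A.

I ≈ 0.601 A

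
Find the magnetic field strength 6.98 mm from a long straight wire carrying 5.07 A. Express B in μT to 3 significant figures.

For an infinitely long straight wire, B = μ₀I/(2πd).
B = (4π×10⁻⁷ × 5.07) / (2π × 0.00698) = 1.45×10⁻⁴ T.

B ≈ 145 μT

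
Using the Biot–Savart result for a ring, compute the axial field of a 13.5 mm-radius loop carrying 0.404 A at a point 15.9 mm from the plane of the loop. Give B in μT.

On the axis of a circular loop, B = μ₀IR² / [2(R²+z²)^(3/2)].
R² + z² = (0.0135)² + (0.0159)² = 0.0004351 m², and (R²+z²)^(3/2) = 9.07×10⁻⁶ m³.
B = (4π×10⁻⁷ × 0.404 × 0.0001822) / (2 × 9.07×10⁻⁶) = 5.10×10⁻⁶ T.

B ≈ 5.10 μT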